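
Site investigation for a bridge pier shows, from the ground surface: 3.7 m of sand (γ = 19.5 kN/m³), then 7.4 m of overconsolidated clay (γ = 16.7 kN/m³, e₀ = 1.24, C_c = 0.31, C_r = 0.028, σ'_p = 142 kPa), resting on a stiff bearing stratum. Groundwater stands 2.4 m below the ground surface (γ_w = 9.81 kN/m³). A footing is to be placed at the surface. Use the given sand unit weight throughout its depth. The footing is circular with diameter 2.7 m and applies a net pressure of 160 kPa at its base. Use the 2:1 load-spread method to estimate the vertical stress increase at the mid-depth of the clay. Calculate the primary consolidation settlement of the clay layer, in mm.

S_c ≈ 5.08 mm

Mid-depth of clay below the ground surface: z = 3.7 + 7.4/2 = 7.4 m.
Total vertical stress at mid-clay: σ_v = 19.5×3.7 + 16.7×3.7 = 133.94 kPa.
Pore pressure: u = 9.81×(7.4 − 2.4) = 49.05 kPa.
Initial effective stress: σ'_0 = σ_v − u = 133.94 − 49.05 = 84.89 kPa.
Stress increase at mid-clay by the 2:1 spreading method:
Δσ ≈ qD²/(D+z)² = 160×2.7²/(2.7+7.4)² = 11.434 kPa
Final effective stress: σ'_f = 84.89 + 11.434 = 96.324 kPa.
σ'_f = 96.324 ≤ σ'_p = 142 kPa, so the clay remains overconsolidated and only the recompression index applies:
S_c = C_r·H/(1+e₀)·log₁₀(σ'_f/σ'_0) = 0.028×7.4/2.24×log₁₀(96.324/84.89)
    = 0.092501 × 0.054878 = 0.005076 m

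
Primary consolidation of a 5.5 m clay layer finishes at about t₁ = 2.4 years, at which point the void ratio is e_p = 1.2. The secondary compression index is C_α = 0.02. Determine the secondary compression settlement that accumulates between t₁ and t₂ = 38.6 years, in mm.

S_s ≈ 60.3 mm

Secondary compression: S_s = C_α·H/(1+e_p)·log₁₀(t₂/t₁)
S_s = 0.02×5.5/(1+1.2)×log₁₀(38.6/2.4)
    = 0.05 × 1.206 = 0.06032 m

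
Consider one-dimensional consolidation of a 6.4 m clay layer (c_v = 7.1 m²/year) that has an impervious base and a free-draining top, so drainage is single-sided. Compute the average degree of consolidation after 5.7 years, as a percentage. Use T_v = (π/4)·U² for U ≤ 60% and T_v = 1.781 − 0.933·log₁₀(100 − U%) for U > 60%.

Drainage path length: H_d = H = 6.4 m (single drainage).
T_v = c_v·t/H_d² = 7.1×5.7/6.4² = 0.98804.
T_v = 0.98804 corresponds to the U > 60% branch:
U = 1 − 10^((1.781 − T_v)/0.933)/100 = 0.9292

U ≈ 92.9 %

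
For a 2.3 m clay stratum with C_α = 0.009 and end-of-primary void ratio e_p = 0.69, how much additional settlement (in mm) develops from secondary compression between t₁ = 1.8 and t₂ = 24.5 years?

S_s ≈ 13.9 mm

Secondary compression: S_s = C_α·H/(1+e_p)·log₁₀(t₂/t₁)
S_s = 0.009×2.3/(1+0.69)×log₁₀(24.5/1.8)
    = 0.01225 × 1.134 = 0.01389 m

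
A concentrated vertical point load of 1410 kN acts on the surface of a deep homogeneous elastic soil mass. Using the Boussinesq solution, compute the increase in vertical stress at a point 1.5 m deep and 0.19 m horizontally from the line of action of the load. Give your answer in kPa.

Boussinesq vertical stress below a point load on an elastic half-space:
Δσ_z = 3P/(2πz²) · [1 + (r/z)²]^(−5/2)
r/z = 0.19/1.5 = 0.12667; [1+(r/z)²]^(−5/2) = 0.96099.
Δσ_z = 3×1410/(2π×1.5²) × 0.96099 = 299.21 × 0.96099 = 287.5 kPa

Δσ_z ≈ 288 kPa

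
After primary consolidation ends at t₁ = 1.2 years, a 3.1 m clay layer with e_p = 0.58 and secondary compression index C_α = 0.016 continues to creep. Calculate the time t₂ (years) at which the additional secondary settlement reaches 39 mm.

t₂ ≈ 21 years

S_s = C_α·H/(1+e_p)·log₁₀(t₂/t₁) ⇒ log₁₀(t₂/t₁) = S_s·(1+e_p)/(C_α·H).
log₁₀(t₂/t₁) = 0.039 × (1+0.58) / (0.016×3.1) = 1.242
t₂ = t₁ × 10^1.242 = 1.2 × 17.47 = 20.97 years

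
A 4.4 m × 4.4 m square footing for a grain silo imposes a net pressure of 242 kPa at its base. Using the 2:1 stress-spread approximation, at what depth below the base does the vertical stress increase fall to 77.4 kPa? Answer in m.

z ≈ 3.38 m

2:1 spreading — at depth z the loaded area has grown by z in each plan dimension:
qB²/(B+z)² = Δσ_z ⇒ z = B(√(q/Δσ_z) − 1) = 4.4×(√(242/77.4) − 1) = 3.38 m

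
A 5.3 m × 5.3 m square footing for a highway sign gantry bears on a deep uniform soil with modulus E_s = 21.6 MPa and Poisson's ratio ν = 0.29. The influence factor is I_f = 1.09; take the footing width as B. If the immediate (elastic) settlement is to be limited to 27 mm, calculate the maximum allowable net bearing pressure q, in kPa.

E_s = 21.6 MPa = 21600 kPa.
S_e = q·B·(1−ν²)/E_s · I_f  ⇒  q = S_e·E_s / (B·(1−ν²)·I_f).
q = 0.027 × 21600 / (5.3 × 0.9159 × 1.09) = 110.2 kPa

q ≈ 110 kPa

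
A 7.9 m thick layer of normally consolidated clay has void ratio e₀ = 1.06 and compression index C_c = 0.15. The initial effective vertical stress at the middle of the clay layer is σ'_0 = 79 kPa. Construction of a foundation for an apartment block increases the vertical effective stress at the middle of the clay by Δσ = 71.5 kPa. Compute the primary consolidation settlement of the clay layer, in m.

S_c ≈ 0.161 m

Final effective stress: σ'_f = σ'_0 + Δσ = 79 + 71.5 = 150.5 kPa.
Normally consolidated clay, so the full stress increment lies on the virgin compression line:
S_c = C_c·H/(1+e₀)·log₁₀(σ'_f/σ'_0) = 0.15×7.9/(1+1.06)×log₁₀(150.5/79)
    = 0.57524 × 0.27991 = 0.161 m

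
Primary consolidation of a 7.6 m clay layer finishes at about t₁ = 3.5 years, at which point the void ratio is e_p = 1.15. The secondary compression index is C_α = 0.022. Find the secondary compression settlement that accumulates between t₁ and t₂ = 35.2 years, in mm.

S_s ≈ 78 mm

Secondary compression: S_s = C_α·H/(1+e_p)·log₁₀(t₂/t₁)
S_s = 0.022×7.6/(1+1.15)×log₁₀(35.2/3.5)
    = 0.07777 × 1.002 = 0.07796 m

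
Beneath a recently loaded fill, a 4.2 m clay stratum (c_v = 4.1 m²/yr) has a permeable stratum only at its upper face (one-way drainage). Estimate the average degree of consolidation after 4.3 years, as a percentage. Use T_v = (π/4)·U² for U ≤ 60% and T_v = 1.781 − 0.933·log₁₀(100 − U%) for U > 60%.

U ≈ 93.1 %

Drainage path length: H_d = H = 4.2 m (single drainage).
T_v = c_v·t/H_d² = 4.1×4.3/4.2² = 0.99943.
T_v = 0.99943 corresponds to the U > 60% branch:
U = 1 − 10^((1.781 − T_v)/0.933)/100 = 0.9312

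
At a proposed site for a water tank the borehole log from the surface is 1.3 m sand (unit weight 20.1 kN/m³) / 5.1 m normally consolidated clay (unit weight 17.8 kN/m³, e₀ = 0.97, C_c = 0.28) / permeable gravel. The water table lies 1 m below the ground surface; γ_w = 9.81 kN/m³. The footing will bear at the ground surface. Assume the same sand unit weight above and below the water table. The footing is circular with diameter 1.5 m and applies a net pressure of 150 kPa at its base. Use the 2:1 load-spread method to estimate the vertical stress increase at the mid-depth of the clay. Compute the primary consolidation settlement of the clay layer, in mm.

S_c ≈ 75.4 mm

Mid-depth of clay below the ground surface: z = 1.3 + 5.1/2 = 3.85 m.
Total vertical stress at mid-clay: σ_v = 20.1×1.3 + 17.8×2.55 = 71.52 kPa.
Pore pressure: u = 9.81×(3.85 − 1) = 27.959 kPa.
Initial effective stress: σ'_0 = σ_v − u = 71.52 − 27.959 = 43.561 kPa.
Stress increase at mid-clay by the 2:1 spreading method:
Δσ ≈ qD²/(D+z)² = 150×1.5²/(1.5+3.85)² = 11.791 kPa
Final effective stress: σ'_f = σ'_0 + Δσ = 43.561 + 11.791 = 55.352 kPa.
Normally consolidated clay, so the full stress increment lies on the virgin compression line:
S_c = C_c·H/(1+e₀)·log₁₀(σ'_f/σ'_0) = 0.28×5.1/(1+0.97)×log₁₀(55.352/43.561)
    = 0.72487 × 0.10404 = 0.07542 m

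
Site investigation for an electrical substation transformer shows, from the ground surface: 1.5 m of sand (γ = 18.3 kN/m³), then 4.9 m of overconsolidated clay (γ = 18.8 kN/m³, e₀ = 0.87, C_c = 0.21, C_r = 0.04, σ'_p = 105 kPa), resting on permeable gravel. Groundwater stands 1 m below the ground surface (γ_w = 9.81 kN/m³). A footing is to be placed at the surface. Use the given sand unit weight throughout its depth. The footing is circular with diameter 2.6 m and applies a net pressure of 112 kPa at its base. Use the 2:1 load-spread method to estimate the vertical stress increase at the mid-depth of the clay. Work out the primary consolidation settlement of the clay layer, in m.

Mid-depth of clay below the ground surface: z = 1.5 + 4.9/2 = 3.95 m.
Total vertical stress at mid-clay: σ_v = 18.3×1.5 + 18.8×2.45 = 73.51 kPa.
Pore pressure: u = 9.81×(3.95 − 1) = 28.94 kPa.
Initial effective stress: σ'_0 = σ_v − u = 73.51 − 28.94 = 44.57 kPa.
Stress increase at mid-clay by the 2:1 spreading method:
Δσ ≈ qD²/(D+z)² = 112×2.6²/(2.6+3.95)² = 17.647 kPa
Final effective stress: σ'_f = 44.57 + 17.647 = 62.217 kPa.
σ'_f = 62.217 ≤ σ'_p = 105 kPa, so the clay remains overconsolidated and only the recompression index applies:
S_c = C_r·H/(1+e₀)·log₁₀(σ'_f/σ'_0) = 0.04×4.9/1.87×log₁₀(62.217/44.57)
    = 0.10481 × 0.14487 = 0.01518 m

S_c ≈ 0.0152 m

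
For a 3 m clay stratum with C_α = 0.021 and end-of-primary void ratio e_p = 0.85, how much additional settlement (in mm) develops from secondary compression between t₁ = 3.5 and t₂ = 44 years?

Secondary compression: S_s = C_α·H/(1+e_p)·log₁₀(t₂/t₁)
S_s = 0.021×3/(1+0.85)×log₁₀(44/3.5)
    = 0.03405 × 1.099 = 0.03744 m

S_s ≈ 37.4 mm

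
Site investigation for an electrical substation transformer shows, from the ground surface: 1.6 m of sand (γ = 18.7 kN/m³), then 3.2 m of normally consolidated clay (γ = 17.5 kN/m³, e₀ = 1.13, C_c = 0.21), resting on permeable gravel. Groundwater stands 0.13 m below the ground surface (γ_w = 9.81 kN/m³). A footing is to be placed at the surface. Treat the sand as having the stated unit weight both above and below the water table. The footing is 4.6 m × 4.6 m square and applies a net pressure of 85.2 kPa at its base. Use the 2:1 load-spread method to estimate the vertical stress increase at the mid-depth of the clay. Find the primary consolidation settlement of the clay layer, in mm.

S_c ≈ 99.4 mm

Mid-depth of clay below the ground surface: z = 1.6 + 3.2/2 = 3.2 m.
Total vertical stress at mid-clay: σ_v = 18.7×1.6 + 17.5×1.6 = 57.92 kPa.
Pore pressure: u = 9.81×(3.2 − 0.13) = 30.117 kPa.
Initial effective stress: σ'_0 = σ_v − u = 57.92 − 30.117 = 27.803 kPa.
Stress increase at mid-clay by the 2:1 spreading method:
Δσ = qBL/((B+z)(L+z)) = 85.2×4.6×4.6/((4.6+3.2)(4.6+3.2)) = 29.632 kPa
Final effective stress: σ'_f = σ'_0 + Δσ = 27.803 + 29.632 = 57.435 kPa.
Normally consolidated clay, so the full stress increment lies on the virgin compression line:
S_c = C_c·H/(1+e₀)·log₁₀(σ'_f/σ'_0) = 0.21×3.2/(1+1.13)×log₁₀(57.435/27.803)
    = 0.31549 × 0.31508 = 0.0994 m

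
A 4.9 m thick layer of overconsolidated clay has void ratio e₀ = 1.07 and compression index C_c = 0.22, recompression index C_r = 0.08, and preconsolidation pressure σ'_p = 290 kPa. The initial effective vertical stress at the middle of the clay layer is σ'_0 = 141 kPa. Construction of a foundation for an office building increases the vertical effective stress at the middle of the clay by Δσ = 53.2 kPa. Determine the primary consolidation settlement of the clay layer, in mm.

S_c ≈ 26.3 mm

Final effective stress: σ'_f = 141 + 53.2 = 194.2 kPa.
σ'_f = 194.2 ≤ σ'_p = 290 kPa, so the clay remains overconsolidated and only the recompression index applies:
S_c = C_r·H/(1+e₀)·log₁₀(σ'_f/σ'_0) = 0.08×4.9/2.07×log₁₀(194.2/141)
    = 0.18937 × 0.13903 = 0.02633 m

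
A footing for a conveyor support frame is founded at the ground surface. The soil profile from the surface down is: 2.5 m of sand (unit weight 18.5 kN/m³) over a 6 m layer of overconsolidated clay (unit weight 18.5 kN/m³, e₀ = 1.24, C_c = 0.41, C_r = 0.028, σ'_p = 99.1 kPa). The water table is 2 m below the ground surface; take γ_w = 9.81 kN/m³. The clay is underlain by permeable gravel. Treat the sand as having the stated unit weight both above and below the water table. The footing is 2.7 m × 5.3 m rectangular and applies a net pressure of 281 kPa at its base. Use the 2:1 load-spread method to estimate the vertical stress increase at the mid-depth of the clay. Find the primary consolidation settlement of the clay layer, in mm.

Mid-depth of clay below the ground surface: z = 2.5 + 6/2 = 5.5 m.
Total vertical stress at mid-clay: σ_v = 18.5×2.5 + 18.5×3 = 101.75 kPa.
Pore pressure: u = 9.81×(5.5 − 2) = 34.335 kPa.
Initial effective stress: σ'_0 = σ_v − u = 101.75 − 34.335 = 67.415 kPa.
Stress increase at mid-clay by the 2:1 spreading method:
Δσ = qBL/((B+z)(L+z)) = 281×2.7×5.3/((2.7+5.5)(5.3+5.5)) = 45.405 kPa
Final effective stress: σ'_f = 67.415 + 45.405 = 112.82 kPa.
σ'_f = 112.82 > σ'_p = 99.1 kPa, so the stress path crosses the preconsolidation pressure — recompression up to σ'_p, then virgin compression beyond:
S_c = H/(1+e₀)·[C_r·log₁₀(σ'_p/σ'_0) + C_c·log₁₀(σ'_f/σ'_p)]
    = 6/2.24 × [0.028×log₁₀(99.1/67.415) + 0.41×log₁₀(112.82/99.1)]
    = 2.6786 × [0.0046849 + 0.023088] = 0.07439 m

S_c ≈ 74.4 mm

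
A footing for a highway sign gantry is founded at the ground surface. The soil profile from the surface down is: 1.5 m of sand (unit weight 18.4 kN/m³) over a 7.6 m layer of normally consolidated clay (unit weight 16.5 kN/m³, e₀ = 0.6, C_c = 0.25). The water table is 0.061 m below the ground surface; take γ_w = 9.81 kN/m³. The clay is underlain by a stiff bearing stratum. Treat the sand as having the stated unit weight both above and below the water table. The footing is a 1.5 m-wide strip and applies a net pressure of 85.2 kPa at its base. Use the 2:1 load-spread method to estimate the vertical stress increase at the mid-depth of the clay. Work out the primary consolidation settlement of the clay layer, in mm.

S_c ≈ 203 mm

Mid-depth of clay below the ground surface: z = 1.5 + 7.6/2 = 5.3 m.
Total vertical stress at mid-clay: σ_v = 18.4×1.5 + 16.5×3.8 = 90.3 kPa.
Pore pressure: u = 9.81×(5.3 − 0.061) = 51.395 kPa.
Initial effective stress: σ'_0 = σ_v − u = 90.3 − 51.395 = 38.905 kPa.
Stress increase at mid-clay by the 2:1 spreading method:
Δσ = qB/(B+z) = 85.2×1.5/(1.5+5.3) = 18.794 kPa
Final effective stress: σ'_f = σ'_0 + Δσ = 38.905 + 18.794 = 57.699 kPa.
Normally consolidated clay, so the full stress increment lies on the virgin compression line:
S_c = C_c·H/(1+e₀)·log₁₀(σ'_f/σ'_0) = 0.25×7.6/(1+0.6)×log₁₀(57.699/38.905)
    = 1.1875 × 0.17116 = 0.2033 m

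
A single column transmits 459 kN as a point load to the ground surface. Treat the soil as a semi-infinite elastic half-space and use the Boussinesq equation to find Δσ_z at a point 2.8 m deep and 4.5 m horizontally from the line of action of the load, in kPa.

Δσ_z ≈ 1.15 kPa

Boussinesq vertical stress below a point load on an elastic half-space:
Δσ_z = 3P/(2πz²) · [1 + (r/z)²]^(−5/2)
r/z = 4.5/2.8 = 1.6071; [1+(r/z)²]^(−5/2) = 0.041154.
Δσ_z = 3×459/(2π×2.8²) × 0.041154 = 27.954 × 0.041154 = 1.15 kPa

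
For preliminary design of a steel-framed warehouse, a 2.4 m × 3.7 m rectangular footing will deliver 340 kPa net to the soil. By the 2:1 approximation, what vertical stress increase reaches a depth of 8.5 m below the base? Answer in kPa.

Δσ_z ≈ 22.7 kPa

By the 2:1 method the load spreads at 1 horizontal : 2 vertical, so at depth z the loaded area has grown by z in each plan dimension:
Δσ = qBL/((B+z)(L+z)) = 340×2.4×3.7/((2.4+8.5)(3.7+8.5)) = 22.704 kPa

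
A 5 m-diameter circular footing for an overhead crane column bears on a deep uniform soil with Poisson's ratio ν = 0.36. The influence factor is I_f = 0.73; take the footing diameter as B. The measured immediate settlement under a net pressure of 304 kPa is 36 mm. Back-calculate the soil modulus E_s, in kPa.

E_s ≈ 26800 kPa

S_e = q·B·(1−ν²)/E_s · I_f  ⇒  E_s = q·B·(1−ν²)·I_f / S_e.
E_s = 304 × 5 × 0.8704 × 0.73 / 0.036 = 26830 kPa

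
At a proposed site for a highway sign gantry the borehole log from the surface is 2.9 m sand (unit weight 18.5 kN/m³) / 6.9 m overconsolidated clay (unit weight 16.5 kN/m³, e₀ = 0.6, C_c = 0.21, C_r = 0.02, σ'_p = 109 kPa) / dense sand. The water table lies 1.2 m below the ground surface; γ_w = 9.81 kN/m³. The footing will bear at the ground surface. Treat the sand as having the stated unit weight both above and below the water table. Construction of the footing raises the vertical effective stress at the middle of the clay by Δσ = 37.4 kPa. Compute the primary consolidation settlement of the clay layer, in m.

Mid-depth of clay below the ground surface: z = 2.9 + 6.9/2 = 6.35 m.
Total vertical stress at mid-clay: σ_v = 18.5×2.9 + 16.5×3.45 = 110.58 kPa.
Pore pressure: u = 9.81×(6.35 − 1.2) = 50.522 kPa.
Initial effective stress: σ'_0 = σ_v − u = 110.58 − 50.522 = 60.058 kPa.
Final effective stress: σ'_f = 60.058 + 37.4 = 97.458 kPa.
σ'_f = 97.458 ≤ σ'_p = 109 kPa, so the clay remains overconsolidated and only the recompression index applies:
S_c = C_r·H/(1+e₀)·log₁₀(σ'_f/σ'_0) = 0.02×6.9/1.6×log₁₀(97.458/60.058)
    = 0.08625 × 0.21025 = 0.01813 m

S_c ≈ 0.0181 m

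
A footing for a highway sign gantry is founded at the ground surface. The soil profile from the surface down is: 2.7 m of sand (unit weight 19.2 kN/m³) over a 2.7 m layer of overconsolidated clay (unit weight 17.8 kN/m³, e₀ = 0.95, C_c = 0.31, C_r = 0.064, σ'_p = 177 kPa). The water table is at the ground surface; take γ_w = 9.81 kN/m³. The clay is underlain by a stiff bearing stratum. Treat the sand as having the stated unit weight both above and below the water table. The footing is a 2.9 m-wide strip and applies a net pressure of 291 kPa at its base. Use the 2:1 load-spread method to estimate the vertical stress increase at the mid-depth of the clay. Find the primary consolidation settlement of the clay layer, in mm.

S_c ≈ 56.7 mm

Mid-depth of clay below the ground surface: z = 2.7 + 2.7/2 = 4.05 m.
Total vertical stress at mid-clay: σ_v = 19.2×2.7 + 17.8×1.35 = 75.87 kPa.
Pore pressure: u = 9.81×(4.05 − 0) = 39.73 kPa.
Initial effective stress: σ'_0 = σ_v − u = 75.87 − 39.73 = 36.14 kPa.
Stress increase at mid-clay by the 2:1 spreading method:
Δσ = qB/(B+z) = 291×2.9/(2.9+4.05) = 121.42 kPa
Final effective stress: σ'_f = 36.14 + 121.42 = 157.56 kPa.
σ'_f = 157.56 ≤ σ'_p = 177 kPa, so the clay remains overconsolidated and only the recompression index applies:
S_c = C_r·H/(1+e₀)·log₁₀(σ'_f/σ'_0) = 0.064×2.7/1.95×log₁₀(157.56/36.14)
    = 0.088614 × 0.63946 = 0.05667 m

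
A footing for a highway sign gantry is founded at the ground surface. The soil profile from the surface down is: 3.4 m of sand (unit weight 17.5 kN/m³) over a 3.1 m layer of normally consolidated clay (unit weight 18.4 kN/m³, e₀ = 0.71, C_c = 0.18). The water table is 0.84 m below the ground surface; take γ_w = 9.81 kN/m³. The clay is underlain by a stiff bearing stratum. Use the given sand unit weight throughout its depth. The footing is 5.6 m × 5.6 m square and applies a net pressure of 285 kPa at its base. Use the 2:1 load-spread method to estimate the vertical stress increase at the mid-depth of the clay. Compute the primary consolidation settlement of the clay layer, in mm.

Mid-depth of clay below the ground surface: z = 3.4 + 3.1/2 = 4.95 m.
Total vertical stress at mid-clay: σ_v = 17.5×3.4 + 18.4×1.55 = 88.02 kPa.
Pore pressure: u = 9.81×(4.95 − 0.84) = 40.319 kPa.
Initial effective stress: σ'_0 = σ_v − u = 88.02 − 40.319 = 47.701 kPa.
Stress increase at mid-clay by the 2:1 spreading method:
Δσ = qBL/((B+z)(L+z)) = 285×5.6×5.6/((5.6+4.95)(5.6+4.95)) = 80.3 kPa
Final effective stress: σ'_f = σ'_0 + Δσ = 47.701 + 80.3 = 128 kPa.
Normally consolidated clay, so the full stress increment lies on the virgin compression line:
S_c = C_c·H/(1+e₀)·log₁₀(σ'_f/σ'_0) = 0.18×3.1/(1+0.71)×log₁₀(128/47.701)
    = 0.32632 × 0.42868 = 0.1399 m

S_c ≈ 140 mm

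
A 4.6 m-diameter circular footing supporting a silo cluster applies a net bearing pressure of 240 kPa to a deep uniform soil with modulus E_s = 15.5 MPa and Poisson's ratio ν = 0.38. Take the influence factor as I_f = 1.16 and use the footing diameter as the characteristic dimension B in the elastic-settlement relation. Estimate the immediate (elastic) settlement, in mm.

Immediate (elastic) settlement: S_e = q·B·(1−ν²)/E_s · I_f.
E_s = 15.5 MPa = 15500 kPa.
S_e = 240 × 4.6 × (1 − 0.38²) / 15500 × 1.16
    = 240 × 4.6 × 0.8556 / 15500 × 1.16
    = 0.07069 m = 70.69 mm

S_e ≈ 70.7 mm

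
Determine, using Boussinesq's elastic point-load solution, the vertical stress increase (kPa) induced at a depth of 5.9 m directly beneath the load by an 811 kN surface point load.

Boussinesq vertical stress below a point load on an elastic half-space:
Δσ_z = 3P/(2πz²) · [1 + (r/z)²]^(−5/2)
r/z = 0/5.9 = 0; [1+(r/z)²]^(−5/2) = 1.
Δσ_z = 3×811/(2π×5.9²) × 1 = 11.124 × 1 = 11.12 kPa

Δσ_z ≈ 11.1 kPa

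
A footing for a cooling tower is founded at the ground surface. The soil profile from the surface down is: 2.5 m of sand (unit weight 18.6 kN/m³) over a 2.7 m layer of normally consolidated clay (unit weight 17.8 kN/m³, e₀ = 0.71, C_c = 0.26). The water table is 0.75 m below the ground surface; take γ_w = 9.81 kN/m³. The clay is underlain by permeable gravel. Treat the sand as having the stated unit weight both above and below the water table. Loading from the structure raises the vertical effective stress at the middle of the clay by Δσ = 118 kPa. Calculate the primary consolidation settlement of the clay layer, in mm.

Mid-depth of clay below the ground surface: z = 2.5 + 2.7/2 = 3.85 m.
Total vertical stress at mid-clay: σ_v = 18.6×2.5 + 17.8×1.35 = 70.53 kPa.
Pore pressure: u = 9.81×(3.85 − 0.75) = 30.411 kPa.
Initial effective stress: σ'_0 = σ_v − u = 70.53 − 30.411 = 40.119 kPa.
Final effective stress: σ'_f = σ'_0 + Δσ = 40.119 + 118 = 158.12 kPa.
Normally consolidated clay, so the full stress increment lies on the virgin compression line:
S_c = C_c·H/(1+e₀)·log₁₀(σ'_f/σ'_0) = 0.26×2.7/(1+0.71)×log₁₀(158.12/40.119)
    = 0.41053 × 0.59564 = 0.2445 m

S_c ≈ 245 mm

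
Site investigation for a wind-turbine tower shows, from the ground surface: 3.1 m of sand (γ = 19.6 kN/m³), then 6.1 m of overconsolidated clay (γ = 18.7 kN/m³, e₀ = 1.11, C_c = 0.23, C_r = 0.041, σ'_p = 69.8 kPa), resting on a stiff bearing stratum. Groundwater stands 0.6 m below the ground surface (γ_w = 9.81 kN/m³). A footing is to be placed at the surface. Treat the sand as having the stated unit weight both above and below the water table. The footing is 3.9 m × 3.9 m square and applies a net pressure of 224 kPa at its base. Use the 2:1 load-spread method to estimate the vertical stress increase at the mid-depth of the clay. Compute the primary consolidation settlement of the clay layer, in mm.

Mid-depth of clay below the ground surface: z = 3.1 + 6.1/2 = 6.15 m.
Total vertical stress at mid-clay: σ_v = 19.6×3.1 + 18.7×3.05 = 117.8 kPa.
Pore pressure: u = 9.81×(6.15 − 0.6) = 54.446 kPa.
Initial effective stress: σ'_0 = σ_v − u = 117.8 − 54.446 = 63.354 kPa.
Stress increase at mid-clay by the 2:1 spreading method:
Δσ = qBL/((B+z)(L+z)) = 224×3.9×3.9/((3.9+6.15)(3.9+6.15)) = 33.732 kPa
Final effective stress: σ'_f = 63.354 + 33.732 = 97.086 kPa.
σ'_f = 97.086 > σ'_p = 69.8 kPa, so the stress path crosses the preconsolidation pressure — recompression up to σ'_p, then virgin compression beyond:
S_c = H/(1+e₀)·[C_r·log₁₀(σ'_p/σ'_0) + C_c·log₁₀(σ'_f/σ'_p)]
    = 6.1/2.11 × [0.041×log₁₀(69.8/63.354) + 0.23×log₁₀(97.086/69.8)]
    = 2.891 × [0.0017253 + 0.032959] = 0.1003 m

S_c ≈ 100 mm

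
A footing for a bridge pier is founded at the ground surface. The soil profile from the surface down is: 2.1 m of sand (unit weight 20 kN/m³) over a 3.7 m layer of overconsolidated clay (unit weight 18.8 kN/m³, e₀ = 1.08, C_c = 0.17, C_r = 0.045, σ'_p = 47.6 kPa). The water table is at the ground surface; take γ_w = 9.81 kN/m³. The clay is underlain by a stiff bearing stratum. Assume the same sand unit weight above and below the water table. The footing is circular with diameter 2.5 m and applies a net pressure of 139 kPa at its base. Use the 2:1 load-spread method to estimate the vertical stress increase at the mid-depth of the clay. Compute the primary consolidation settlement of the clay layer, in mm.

Mid-depth of clay below the ground surface: z = 2.1 + 3.7/2 = 3.95 m.
Total vertical stress at mid-clay: σ_v = 20×2.1 + 18.8×1.85 = 76.78 kPa.
Pore pressure: u = 9.81×(3.95 − 0) = 38.75 kPa.
Initial effective stress: σ'_0 = σ_v − u = 76.78 − 38.75 = 38.03 kPa.
Stress increase at mid-clay by the 2:1 spreading method:
Δσ ≈ qD²/(D+z)² = 139×2.5²/(2.5+3.95)² = 20.882 kPa
Final effective stress: σ'_f = 38.03 + 20.882 = 58.912 kPa.
σ'_f = 58.912 > σ'_p = 47.6 kPa, so the stress path crosses the preconsolidation pressure — recompression up to σ'_p, then virgin compression beyond:
S_c = H/(1+e₀)·[C_r·log₁₀(σ'_p/σ'_0) + C_c·log₁₀(σ'_f/σ'_p)]
    = 3.7/2.08 × [0.045×log₁₀(47.6/38.03) + 0.17×log₁₀(58.912/47.6)]
    = 1.7788 × [0.0043866 + 0.015741] = 0.0358 m

S_c ≈ 35.8 mm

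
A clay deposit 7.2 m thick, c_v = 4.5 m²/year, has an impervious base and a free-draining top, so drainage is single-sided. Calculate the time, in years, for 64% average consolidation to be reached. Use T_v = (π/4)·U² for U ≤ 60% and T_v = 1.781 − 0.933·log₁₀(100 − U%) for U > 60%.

t ≈ 3.79 years

Drainage path length: H_d = H = 7.2 m (single drainage).
U > 60%: T_v = 1.781 − 0.933·log₁₀(100 − 64) = 0.32897.
t = T_v·H_d²/c_v = 0.32897×7.2²/4.5 = 3.79 years.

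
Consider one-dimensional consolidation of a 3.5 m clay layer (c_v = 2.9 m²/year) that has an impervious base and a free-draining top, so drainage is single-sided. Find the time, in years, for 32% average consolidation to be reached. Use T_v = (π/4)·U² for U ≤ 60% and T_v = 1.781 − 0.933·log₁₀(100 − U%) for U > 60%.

t ≈ 0.34 years

Drainage path length: H_d = H = 3.5 m (single drainage).
U ≤ 60%: T_v = (π/4)·U² = (π/4)×0.32² = 0.080425.
t = T_v·H_d²/c_v = 0.080425×3.5²/2.9 = 0.3397 years.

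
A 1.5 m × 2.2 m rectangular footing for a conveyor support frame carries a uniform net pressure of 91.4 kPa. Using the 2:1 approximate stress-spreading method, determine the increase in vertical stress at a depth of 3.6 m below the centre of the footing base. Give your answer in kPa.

By the 2:1 method the load spreads at 1 horizontal : 2 vertical, so at depth z the loaded area has grown by z in each plan dimension:
Δσ = qBL/((B+z)(L+z)) = 91.4×1.5×2.2/((1.5+3.6)(2.2+3.6)) = 10.197 kPa

Δσ_z ≈ 10.2 kPa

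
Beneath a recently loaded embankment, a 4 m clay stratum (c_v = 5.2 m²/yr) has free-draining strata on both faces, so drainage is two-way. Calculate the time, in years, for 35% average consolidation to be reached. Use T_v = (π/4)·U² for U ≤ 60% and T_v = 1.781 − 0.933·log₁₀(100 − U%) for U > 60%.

Drainage path length: H_d = H/2 = 2 m (double drainage).
U ≤ 60%: T_v = (π/4)·U² = (π/4)×0.35² = 0.096211.
t = T_v·H_d²/c_v = 0.096211×2²/5.2 = 0.07401 years.

t ≈ 0.074 years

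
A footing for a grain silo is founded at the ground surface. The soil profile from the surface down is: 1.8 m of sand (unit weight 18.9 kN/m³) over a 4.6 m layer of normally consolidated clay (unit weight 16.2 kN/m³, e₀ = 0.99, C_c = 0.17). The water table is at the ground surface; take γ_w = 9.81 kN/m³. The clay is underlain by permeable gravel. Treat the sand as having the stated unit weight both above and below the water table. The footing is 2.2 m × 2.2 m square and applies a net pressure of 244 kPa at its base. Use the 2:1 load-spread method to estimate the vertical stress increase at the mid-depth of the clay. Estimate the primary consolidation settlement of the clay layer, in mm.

Mid-depth of clay below the ground surface: z = 1.8 + 4.6/2 = 4.1 m.
Total vertical stress at mid-clay: σ_v = 18.9×1.8 + 16.2×2.3 = 71.28 kPa.
Pore pressure: u = 9.81×(4.1 − 0) = 40.221 kPa.
Initial effective stress: σ'_0 = σ_v − u = 71.28 − 40.221 = 31.059 kPa.
Stress increase at mid-clay by the 2:1 spreading method:
Δσ = qBL/((B+z)(L+z)) = 244×2.2×2.2/((2.2+4.1)(2.2+4.1)) = 29.755 kPa
Final effective stress: σ'_f = σ'_0 + Δσ = 31.059 + 29.755 = 60.814 kPa.
Normally consolidated clay, so the full stress increment lies on the virgin compression line:
S_c = C_c·H/(1+e₀)·log₁₀(σ'_f/σ'_0) = 0.17×4.6/(1+0.99)×log₁₀(60.814/31.059)
    = 0.39296 × 0.29182 = 0.1147 m

S_c ≈ 115 mm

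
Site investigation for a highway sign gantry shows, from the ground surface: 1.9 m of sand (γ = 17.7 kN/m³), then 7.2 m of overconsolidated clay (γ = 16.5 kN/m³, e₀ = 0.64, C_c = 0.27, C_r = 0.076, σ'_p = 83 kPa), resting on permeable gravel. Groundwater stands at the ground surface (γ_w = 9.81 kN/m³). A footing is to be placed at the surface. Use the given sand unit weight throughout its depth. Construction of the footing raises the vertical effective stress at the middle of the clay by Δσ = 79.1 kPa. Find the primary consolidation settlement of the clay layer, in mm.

Mid-depth of clay below the ground surface: z = 1.9 + 7.2/2 = 5.5 m.
Total vertical stress at mid-clay: σ_v = 17.7×1.9 + 16.5×3.6 = 93.03 kPa.
Pore pressure: u = 9.81×(5.5 − 0) = 53.955 kPa.
Initial effective stress: σ'_0 = σ_v − u = 93.03 − 53.955 = 39.075 kPa.
Final effective stress: σ'_f = 39.075 + 79.1 = 118.17 kPa.
σ'_f = 118.17 > σ'_p = 83 kPa, so the stress path crosses the preconsolidation pressure — recompression up to σ'_p, then virgin compression beyond:
S_c = H/(1+e₀)·[C_r·log₁₀(σ'_p/σ'_0) + C_c·log₁₀(σ'_f/σ'_p)]
    = 7.2/1.64 × [0.076×log₁₀(83/39.075) + 0.27×log₁₀(118.17/83)]
    = 4.3902 × [0.024866 + 0.041426] = 0.291 m

S_c ≈ 291 mm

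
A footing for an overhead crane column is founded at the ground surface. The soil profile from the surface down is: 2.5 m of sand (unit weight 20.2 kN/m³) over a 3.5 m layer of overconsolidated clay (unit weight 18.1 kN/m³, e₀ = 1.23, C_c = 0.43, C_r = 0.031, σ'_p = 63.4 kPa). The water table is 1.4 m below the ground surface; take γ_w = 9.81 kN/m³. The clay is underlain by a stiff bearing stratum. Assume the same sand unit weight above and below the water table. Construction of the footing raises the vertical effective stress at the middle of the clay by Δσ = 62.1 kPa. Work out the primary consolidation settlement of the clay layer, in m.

Mid-depth of clay below the ground surface: z = 2.5 + 3.5/2 = 4.25 m.
Total vertical stress at mid-clay: σ_v = 20.2×2.5 + 18.1×1.75 = 82.175 kPa.
Pore pressure: u = 9.81×(4.25 − 1.4) = 27.959 kPa.
Initial effective stress: σ'_0 = σ_v − u = 82.175 − 27.959 = 54.216 kPa.
Final effective stress: σ'_f = 54.216 + 62.1 = 116.32 kPa.
σ'_f = 116.32 > σ'_p = 63.4 kPa, so the stress path crosses the preconsolidation pressure — recompression up to σ'_p, then virgin compression beyond:
S_c = H/(1+e₀)·[C_r·log₁₀(σ'_p/σ'_0) + C_c·log₁₀(σ'_f/σ'_p)]
    = 3.5/2.23 × [0.031×log₁₀(63.4/54.216) + 0.43×log₁₀(116.32/63.4)]
    = 1.5695 × [0.0021068 + 0.11333] = 0.1812 m

S_c ≈ 0.181 m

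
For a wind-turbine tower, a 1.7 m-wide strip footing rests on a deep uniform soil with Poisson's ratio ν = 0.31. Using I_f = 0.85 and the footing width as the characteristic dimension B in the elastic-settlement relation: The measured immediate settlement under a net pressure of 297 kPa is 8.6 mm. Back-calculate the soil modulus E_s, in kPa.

E_s ≈ 45100 kPa

S_e = q·B·(1−ν²)/E_s · I_f  ⇒  E_s = q·B·(1−ν²)·I_f / S_e.
E_s = 297 × 1.7 × 0.9039 × 0.85 / 0.0086 = 45110 kPa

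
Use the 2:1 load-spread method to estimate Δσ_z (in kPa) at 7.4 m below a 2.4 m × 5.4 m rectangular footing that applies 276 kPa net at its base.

Δσ_z ≈ 28.5 kPa

By the 2:1 method the load spreads at 1 horizontal : 2 vertical, so at depth z the loaded area has grown by z in each plan dimension:
Δσ = qBL/((B+z)(L+z)) = 276×2.4×5.4/((2.4+7.4)(5.4+7.4)) = 28.515 kPa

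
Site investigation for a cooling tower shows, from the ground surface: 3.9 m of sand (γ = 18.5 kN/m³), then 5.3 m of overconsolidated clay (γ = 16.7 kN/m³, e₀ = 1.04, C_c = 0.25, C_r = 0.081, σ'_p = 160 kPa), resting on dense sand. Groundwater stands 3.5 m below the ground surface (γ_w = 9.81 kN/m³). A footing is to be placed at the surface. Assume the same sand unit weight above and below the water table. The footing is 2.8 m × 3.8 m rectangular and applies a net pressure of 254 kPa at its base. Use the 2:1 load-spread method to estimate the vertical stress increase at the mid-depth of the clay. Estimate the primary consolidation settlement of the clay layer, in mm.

S_c ≈ 25.6 mm

Mid-depth of clay below the ground surface: z = 3.9 + 5.3/2 = 6.55 m.
Total vertical stress at mid-clay: σ_v = 18.5×3.9 + 16.7×2.65 = 116.4 kPa.
Pore pressure: u = 9.81×(6.55 − 3.5) = 29.921 kPa.
Initial effective stress: σ'_0 = σ_v − u = 116.4 − 29.921 = 86.479 kPa.
Stress increase at mid-clay by the 2:1 spreading method:
Δσ = qBL/((B+z)(L+z)) = 254×2.8×3.8/((2.8+6.55)(3.8+6.55)) = 27.927 kPa
Final effective stress: σ'_f = 86.479 + 27.927 = 114.41 kPa.
σ'_f = 114.41 ≤ σ'_p = 160 kPa, so the clay remains overconsolidated and only the recompression index applies:
S_c = C_r·H/(1+e₀)·log₁₀(σ'_f/σ'_0) = 0.081×5.3/2.04×log₁₀(114.41/86.479)
    = 0.21044 × 0.12155 = 0.02558 m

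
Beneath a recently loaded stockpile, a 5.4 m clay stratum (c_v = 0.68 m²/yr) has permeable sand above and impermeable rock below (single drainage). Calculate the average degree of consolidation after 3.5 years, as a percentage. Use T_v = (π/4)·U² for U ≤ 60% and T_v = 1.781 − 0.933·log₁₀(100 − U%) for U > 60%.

U ≈ 32.2 %

Drainage path length: H_d = H = 5.4 m (single drainage).
T_v = c_v·t/H_d² = 0.68×3.5/5.4² = 0.081619.
T_v = 0.081619 corresponds to the U ≤ 60% branch:
U = √(4T_v/π) = 0.3224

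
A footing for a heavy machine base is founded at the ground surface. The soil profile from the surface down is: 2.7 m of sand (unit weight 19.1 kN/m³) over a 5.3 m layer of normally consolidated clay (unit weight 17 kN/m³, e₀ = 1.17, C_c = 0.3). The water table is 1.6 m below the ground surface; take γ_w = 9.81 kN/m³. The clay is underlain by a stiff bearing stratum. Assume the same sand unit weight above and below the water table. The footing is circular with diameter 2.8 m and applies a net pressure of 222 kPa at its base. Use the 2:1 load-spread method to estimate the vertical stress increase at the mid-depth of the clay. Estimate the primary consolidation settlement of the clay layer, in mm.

Mid-depth of clay below the ground surface: z = 2.7 + 5.3/2 = 5.35 m.
Total vertical stress at mid-clay: σ_v = 19.1×2.7 + 17×2.65 = 96.62 kPa.
Pore pressure: u = 9.81×(5.35 − 1.6) = 36.788 kPa.
Initial effective stress: σ'_0 = σ_v − u = 96.62 − 36.788 = 59.832 kPa.
Stress increase at mid-clay by the 2:1 spreading method:
Δσ ≈ qD²/(D+z)² = 222×2.8²/(2.8+5.35)² = 26.203 kPa
Final effective stress: σ'_f = σ'_0 + Δσ = 59.832 + 26.203 = 86.035 kPa.
Normally consolidated clay, so the full stress increment lies on the virgin compression line:
S_c = C_c·H/(1+e₀)·log₁₀(σ'_f/σ'_0) = 0.3×5.3/(1+1.17)×log₁₀(86.035/59.832)
    = 0.73272 × 0.15774 = 0.1156 m

S_c ≈ 116 mm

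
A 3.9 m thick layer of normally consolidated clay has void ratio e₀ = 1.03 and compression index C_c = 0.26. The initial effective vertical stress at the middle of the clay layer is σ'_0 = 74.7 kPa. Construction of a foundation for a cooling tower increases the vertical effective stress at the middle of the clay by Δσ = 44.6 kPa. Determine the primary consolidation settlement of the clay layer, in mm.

S_c ≈ 102 mm

Final effective stress: σ'_f = σ'_0 + Δσ = 74.7 + 44.6 = 119.3 kPa.
Normally consolidated clay, so the full stress increment lies on the virgin compression line:
S_c = C_c·H/(1+e₀)·log₁₀(σ'_f/σ'_0) = 0.26×3.9/(1+1.03)×log₁₀(119.3/74.7)
    = 0.49951 × 0.20332 = 0.1016 m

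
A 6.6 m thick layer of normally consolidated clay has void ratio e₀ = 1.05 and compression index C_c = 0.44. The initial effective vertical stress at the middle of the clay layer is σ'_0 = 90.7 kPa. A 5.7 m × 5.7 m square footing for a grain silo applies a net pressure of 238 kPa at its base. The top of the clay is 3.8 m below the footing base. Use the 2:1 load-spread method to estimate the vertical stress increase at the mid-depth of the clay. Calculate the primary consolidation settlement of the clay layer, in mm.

S_c ≈ 258 mm

Mid-depth of clay below the footing base: z = 3.8 + 6.6/2 = 7.1 m.
Stress increase at mid-clay by the 2:1 spreading method:
Δσ = qBL/((B+z)(L+z)) = 238×5.7×5.7/((5.7+7.1)(5.7+7.1)) = 47.196 kPa
Final effective stress: σ'_f = σ'_0 + Δσ = 90.7 + 47.196 = 137.9 kPa.
Normally consolidated clay, so the full stress increment lies on the virgin compression line:
S_c = C_c·H/(1+e₀)·log₁₀(σ'_f/σ'_0) = 0.44×6.6/(1+1.05)×log₁₀(137.9/90.7)
    = 1.4166 × 0.18196 = 0.2578 m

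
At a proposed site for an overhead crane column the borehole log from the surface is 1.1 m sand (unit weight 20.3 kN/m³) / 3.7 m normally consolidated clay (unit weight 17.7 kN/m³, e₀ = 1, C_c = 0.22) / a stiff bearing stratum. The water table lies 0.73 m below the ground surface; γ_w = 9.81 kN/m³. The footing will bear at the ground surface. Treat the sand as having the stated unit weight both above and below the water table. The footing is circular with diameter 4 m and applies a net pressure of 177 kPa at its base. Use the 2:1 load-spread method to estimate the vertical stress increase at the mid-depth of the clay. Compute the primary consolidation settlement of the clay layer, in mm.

Mid-depth of clay below the ground surface: z = 1.1 + 3.7/2 = 2.95 m.
Total vertical stress at mid-clay: σ_v = 20.3×1.1 + 17.7×1.85 = 55.075 kPa.
Pore pressure: u = 9.81×(2.95 − 0.73) = 21.778 kPa.
Initial effective stress: σ'_0 = σ_v − u = 55.075 − 21.778 = 33.297 kPa.
Stress increase at mid-clay by the 2:1 spreading method:
Δσ ≈ qD²/(D+z)² = 177×4²/(4+2.95)² = 58.631 kPa
Final effective stress: σ'_f = σ'_0 + Δσ = 33.297 + 58.631 = 91.928 kPa.
Normally consolidated clay, so the full stress increment lies on the virgin compression line:
S_c = C_c·H/(1+e₀)·log₁₀(σ'_f/σ'_0) = 0.22×3.7/(1+1)×log₁₀(91.928/33.297)
    = 0.407 × 0.44104 = 0.1795 m

S_c ≈ 180 mm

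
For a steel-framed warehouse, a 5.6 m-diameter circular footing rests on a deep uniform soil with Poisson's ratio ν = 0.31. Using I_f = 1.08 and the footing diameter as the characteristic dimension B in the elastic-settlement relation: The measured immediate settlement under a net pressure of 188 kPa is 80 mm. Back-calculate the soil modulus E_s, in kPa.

S_e = q·B·(1−ν²)/E_s · I_f  ⇒  E_s = q·B·(1−ν²)·I_f / S_e.
E_s = 188 × 5.6 × 0.9039 × 1.08 / 0.08 = 12850 kPa

E_s ≈ 12800 kPa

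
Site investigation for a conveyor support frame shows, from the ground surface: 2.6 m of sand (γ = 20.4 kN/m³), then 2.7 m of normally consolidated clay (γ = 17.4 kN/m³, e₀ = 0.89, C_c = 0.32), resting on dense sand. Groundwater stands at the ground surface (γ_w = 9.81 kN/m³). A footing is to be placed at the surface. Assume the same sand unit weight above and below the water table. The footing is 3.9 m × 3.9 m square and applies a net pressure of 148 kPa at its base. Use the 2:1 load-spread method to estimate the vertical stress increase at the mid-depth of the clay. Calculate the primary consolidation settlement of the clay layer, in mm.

S_c ≈ 134 mm

Mid-depth of clay below the ground surface: z = 2.6 + 2.7/2 = 3.95 m.
Total vertical stress at mid-clay: σ_v = 20.4×2.6 + 17.4×1.35 = 76.53 kPa.
Pore pressure: u = 9.81×(3.95 − 0) = 38.75 kPa.
Initial effective stress: σ'_0 = σ_v − u = 76.53 − 38.75 = 37.78 kPa.
Stress increase at mid-clay by the 2:1 spreading method:
Δσ = qBL/((B+z)(L+z)) = 148×3.9×3.9/((3.9+3.95)(3.9+3.95)) = 36.53 kPa
Final effective stress: σ'_f = σ'_0 + Δσ = 37.78 + 36.53 = 74.31 kPa.
Normally consolidated clay, so the full stress increment lies on the virgin compression line:
S_c = C_c·H/(1+e₀)·log₁₀(σ'_f/σ'_0) = 0.32×2.7/(1+0.89)×log₁₀(74.31/37.78)
    = 0.45714 × 0.29379 = 0.1343 m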